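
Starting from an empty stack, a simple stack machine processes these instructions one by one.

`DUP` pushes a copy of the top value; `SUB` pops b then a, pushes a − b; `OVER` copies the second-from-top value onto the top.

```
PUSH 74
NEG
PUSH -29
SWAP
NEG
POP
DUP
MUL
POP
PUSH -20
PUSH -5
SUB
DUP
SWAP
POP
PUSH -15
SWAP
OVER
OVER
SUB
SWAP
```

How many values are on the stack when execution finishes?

PUSH 74   74
NEG       -74
PUSH -29  -74 -29
SWAP      -29 -74
NEG       -29 74
POP       -29
DUP       -29 -29
MUL       841
POP       (empty)
PUSH -20  -20
PUSH -5   -20 -5
SUB       -15
DUP       -15 -15
SWAP      -15 -15
POP       -15
PUSH -15  -15 -15
SWAP      -15 -15
OVER      -15 -15 -15
OVER      -15 -15 -15 -15
SUB       -15 -15 0
SWAP      -15 0 -15

3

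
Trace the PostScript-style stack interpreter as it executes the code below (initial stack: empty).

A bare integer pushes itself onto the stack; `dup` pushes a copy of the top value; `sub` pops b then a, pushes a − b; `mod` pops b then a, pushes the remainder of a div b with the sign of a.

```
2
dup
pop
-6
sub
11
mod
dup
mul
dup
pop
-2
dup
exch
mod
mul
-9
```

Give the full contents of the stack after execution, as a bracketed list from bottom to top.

[0, -9]

2     [2]
dup   [2, 2]
pop   [2]
-6    [2, -6]
sub   [8]
11    [8, 11]
mod   [8]
dup   [8, 8]
mul   [64]
dup   [64, 64]
pop   [64]
-2    [64, -2]
dup   [64, -2, -2]
exch  [64, -2, -2]
mod   [64, 0]
mul   [0]
-9    [0, -9]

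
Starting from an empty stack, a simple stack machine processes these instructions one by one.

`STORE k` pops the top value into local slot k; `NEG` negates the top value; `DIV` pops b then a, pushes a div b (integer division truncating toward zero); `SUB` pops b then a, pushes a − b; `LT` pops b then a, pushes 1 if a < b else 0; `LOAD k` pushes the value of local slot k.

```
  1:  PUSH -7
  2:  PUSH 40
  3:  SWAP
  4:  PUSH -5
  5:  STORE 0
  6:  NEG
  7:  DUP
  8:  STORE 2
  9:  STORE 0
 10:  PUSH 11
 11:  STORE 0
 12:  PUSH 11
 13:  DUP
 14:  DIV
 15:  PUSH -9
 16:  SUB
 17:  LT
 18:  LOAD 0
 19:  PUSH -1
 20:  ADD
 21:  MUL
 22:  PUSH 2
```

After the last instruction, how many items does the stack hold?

PUSH -7 -> -7
PUSH 40 -> -7 40
SWAP    -> 40 -7
PUSH -5 -> 40 -7 -5
STORE 0 -> 40 -7
NEG     -> 40 7
DUP     -> 40 7 7
STORE 2 -> 40 7
STORE 0 -> 40
PUSH 11 -> 40 11
STORE 0 -> 40
PUSH 11 -> 40 11
DUP     -> 40 11 11
DIV     -> 40 1
PUSH -9 -> 40 1 -9
SUB     -> 40 10
LT      -> 0
LOAD 0  -> 0 11
PUSH -1 -> 0 11 -1
ADD     -> 0 10
MUL     -> 0
PUSH 2  -> 0 2

2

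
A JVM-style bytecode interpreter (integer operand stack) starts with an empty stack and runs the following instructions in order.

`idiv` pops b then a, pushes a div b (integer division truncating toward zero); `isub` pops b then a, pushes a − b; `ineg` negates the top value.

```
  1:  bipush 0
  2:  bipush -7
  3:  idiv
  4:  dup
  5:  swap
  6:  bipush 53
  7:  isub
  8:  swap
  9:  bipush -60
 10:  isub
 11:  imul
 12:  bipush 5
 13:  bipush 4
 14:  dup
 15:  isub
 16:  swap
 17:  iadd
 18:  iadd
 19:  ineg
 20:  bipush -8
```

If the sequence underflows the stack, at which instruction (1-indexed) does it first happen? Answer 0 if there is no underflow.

bipush 0    0
bipush -7   0 -7
idiv        0
dup         0 0
swap        0 0
bipush 53   0 0 53
isub        0 -53
swap        -53 0
bipush -60  -53 0 -60
isub        -53 60
imul        -3180
bipush 5    -3180 5
bipush 4    -3180 5 4
dup         -3180 5 4 4
isub        -3180 5 0
swap        -3180 0 5
iadd        -3180 5
iadd        -3175
ineg        3175
bipush -8   3175 -8

0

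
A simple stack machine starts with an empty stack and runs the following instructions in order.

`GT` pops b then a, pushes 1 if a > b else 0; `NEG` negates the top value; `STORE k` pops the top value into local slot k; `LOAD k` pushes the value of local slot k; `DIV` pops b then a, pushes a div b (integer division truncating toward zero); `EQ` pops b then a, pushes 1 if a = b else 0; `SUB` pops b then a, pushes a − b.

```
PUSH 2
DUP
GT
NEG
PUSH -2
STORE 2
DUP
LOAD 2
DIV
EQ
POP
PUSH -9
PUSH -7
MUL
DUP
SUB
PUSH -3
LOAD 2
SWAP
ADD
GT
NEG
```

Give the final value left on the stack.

-1

PUSH 2  -> [2]
DUP     -> [2, 2]
GT      -> [0]
NEG     -> [0]
PUSH -2 -> [0, -2]
STORE 2 -> [0]
DUP     -> [0, 0]
LOAD 2  -> [0, 0, -2]
DIV     -> [0, 0]
EQ      -> [1]
POP     -> []
PUSH -9 -> [-9]
PUSH -7 -> [-9, -7]
MUL     -> [63]
DUP     -> [63, 63]
SUB     -> [0]
PUSH -3 -> [0, -3]
LOAD 2  -> [0, -3, -2]
SWAP    -> [0, -2, -3]
ADD     -> [0, -5]
GT      -> [1]
NEG     -> [-1]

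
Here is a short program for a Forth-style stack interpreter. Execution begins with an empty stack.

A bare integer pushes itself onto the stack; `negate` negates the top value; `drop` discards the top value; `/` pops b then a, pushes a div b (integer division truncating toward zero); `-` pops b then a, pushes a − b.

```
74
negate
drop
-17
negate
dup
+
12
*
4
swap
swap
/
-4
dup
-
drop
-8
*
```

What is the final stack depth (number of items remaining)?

1

74     -> 74
negate -> -74
drop   -> (empty)
-17    -> -17
negate -> 17
dup    -> 17 17
+      -> 34
12     -> 34 12
*      -> 408
4      -> 408 4
swap   -> 4 408
swap   -> 408 4
/      -> 102
-4     -> 102 -4
dup    -> 102 -4 -4
-      -> 102 0
drop   -> 102
-8     -> 102 -8
*      -> -816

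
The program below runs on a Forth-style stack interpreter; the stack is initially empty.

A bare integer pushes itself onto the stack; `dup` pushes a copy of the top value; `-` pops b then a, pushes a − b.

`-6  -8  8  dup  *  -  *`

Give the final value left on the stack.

432

-6  -> [-6]
-8  -> [-6, -8]
8   -> [-6, -8, 8]
dup -> [-6, -8, 8, 8]
*   -> [-6, -8, 64]
-   -> [-6, -72]
*   -> [432]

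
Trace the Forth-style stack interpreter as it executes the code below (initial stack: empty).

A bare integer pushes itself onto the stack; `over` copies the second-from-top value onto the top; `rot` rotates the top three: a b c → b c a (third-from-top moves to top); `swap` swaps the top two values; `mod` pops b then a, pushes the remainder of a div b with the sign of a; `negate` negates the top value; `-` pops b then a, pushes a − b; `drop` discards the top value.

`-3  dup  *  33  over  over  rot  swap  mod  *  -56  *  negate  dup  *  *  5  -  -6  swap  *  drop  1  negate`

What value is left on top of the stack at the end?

-3     -> -3
dup    -> -3 -3
*      -> 9
33     -> 9 33
over   -> 9 33 9
over   -> 9 33 9 33
rot    -> 9 9 33 33
swap   -> 9 9 33 33
mod    -> 9 9 0
*      -> 9 0
-56    -> 9 0 -56
*      -> 9 0
negate -> 9 0
dup    -> 9 0 0
*      -> 9 0
*      -> 0
5      -> 0 5
-      -> -5
-6     -> -5 -6
swap   -> -6 -5
*      -> 30
drop   -> (empty)
1      -> 1
negate -> -1

-1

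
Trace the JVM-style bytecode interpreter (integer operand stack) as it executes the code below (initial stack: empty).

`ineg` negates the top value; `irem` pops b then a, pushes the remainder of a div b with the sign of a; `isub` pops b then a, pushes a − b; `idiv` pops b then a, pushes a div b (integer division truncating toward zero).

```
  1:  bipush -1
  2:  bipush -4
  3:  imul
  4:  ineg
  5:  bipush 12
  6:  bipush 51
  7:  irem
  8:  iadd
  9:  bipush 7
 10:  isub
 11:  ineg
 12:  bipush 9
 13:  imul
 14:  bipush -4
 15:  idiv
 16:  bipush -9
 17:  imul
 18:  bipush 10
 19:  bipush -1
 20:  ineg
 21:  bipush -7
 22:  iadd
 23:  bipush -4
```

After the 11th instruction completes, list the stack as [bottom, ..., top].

[-1]

bipush -1  -1
bipush -4  -1 -4
imul       4
ineg       -4
bipush 12  -4 12
bipush 51  -4 12 51
irem       -4 12
iadd       8
bipush 7   8 7
isub       1
ineg       -1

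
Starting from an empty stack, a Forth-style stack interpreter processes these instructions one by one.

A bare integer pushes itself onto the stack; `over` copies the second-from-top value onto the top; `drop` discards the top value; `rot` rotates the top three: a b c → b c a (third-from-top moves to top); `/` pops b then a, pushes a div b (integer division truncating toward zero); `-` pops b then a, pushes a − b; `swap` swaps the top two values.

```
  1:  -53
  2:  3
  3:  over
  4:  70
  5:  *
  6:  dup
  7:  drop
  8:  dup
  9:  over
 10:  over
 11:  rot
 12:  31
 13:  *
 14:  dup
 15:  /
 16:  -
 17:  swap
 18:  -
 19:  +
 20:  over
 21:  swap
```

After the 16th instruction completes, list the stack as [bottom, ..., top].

[-53, 3, -3710, -3710, -3711]

-53  : -53
3    : -53 3
over : -53 3 -53
70   : -53 3 -53 70
*    : -53 3 -3710
dup  : -53 3 -3710 -3710
drop : -53 3 -3710
dup  : -53 3 -3710 -3710
over : -53 3 -3710 -3710 -3710
over : -53 3 -3710 -3710 -3710 -3710
rot  : -53 3 -3710 -3710 -3710 -3710
31   : -53 3 -3710 -3710 -3710 -3710 31
*    : -53 3 -3710 -3710 -3710 -115010
dup  : -53 3 -3710 -3710 -3710 -115010 -115010
/    : -53 3 -3710 -3710 -3710 1
-    : -53 3 -3710 -3710 -3711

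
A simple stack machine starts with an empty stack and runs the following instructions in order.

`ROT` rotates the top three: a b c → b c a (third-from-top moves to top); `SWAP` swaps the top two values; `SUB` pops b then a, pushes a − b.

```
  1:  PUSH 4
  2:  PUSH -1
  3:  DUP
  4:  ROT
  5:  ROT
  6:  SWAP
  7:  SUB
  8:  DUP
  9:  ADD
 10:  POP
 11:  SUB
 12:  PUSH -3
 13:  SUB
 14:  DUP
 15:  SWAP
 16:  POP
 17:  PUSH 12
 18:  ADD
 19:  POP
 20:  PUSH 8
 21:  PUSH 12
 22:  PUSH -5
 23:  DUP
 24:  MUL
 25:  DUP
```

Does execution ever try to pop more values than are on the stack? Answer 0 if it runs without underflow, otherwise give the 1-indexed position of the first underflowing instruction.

PUSH 4  -> [4]
PUSH -1 -> [4, -1]
DUP     -> [4, -1, -1]
ROT     -> [-1, -1, 4]
ROT     -> [-1, 4, -1]
SWAP    -> [-1, -1, 4]
SUB     -> [-1, -5]
DUP     -> [-1, -5, -5]
ADD     -> [-1, -10]
POP     -> [-1]
SUB  — needs 2 operands, stack has 1 → underflow

11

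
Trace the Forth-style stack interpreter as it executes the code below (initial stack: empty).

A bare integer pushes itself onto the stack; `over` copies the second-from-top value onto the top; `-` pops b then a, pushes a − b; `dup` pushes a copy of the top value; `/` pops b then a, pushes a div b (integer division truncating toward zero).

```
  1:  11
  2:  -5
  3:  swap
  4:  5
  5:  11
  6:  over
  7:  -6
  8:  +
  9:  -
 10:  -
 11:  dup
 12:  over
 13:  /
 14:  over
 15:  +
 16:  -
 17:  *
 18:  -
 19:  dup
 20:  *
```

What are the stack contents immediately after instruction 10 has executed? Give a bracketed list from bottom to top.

11    [11]
-5    [11, -5]
swap  [-5, 11]
5     [-5, 11, 5]
11    [-5, 11, 5, 11]
over  [-5, 11, 5, 11, 5]
-6    [-5, 11, 5, 11, 5, -6]
+     [-5, 11, 5, 11, -1]
-     [-5, 11, 5, 12]
-     [-5, 11, -7]

[-5, 11, -7]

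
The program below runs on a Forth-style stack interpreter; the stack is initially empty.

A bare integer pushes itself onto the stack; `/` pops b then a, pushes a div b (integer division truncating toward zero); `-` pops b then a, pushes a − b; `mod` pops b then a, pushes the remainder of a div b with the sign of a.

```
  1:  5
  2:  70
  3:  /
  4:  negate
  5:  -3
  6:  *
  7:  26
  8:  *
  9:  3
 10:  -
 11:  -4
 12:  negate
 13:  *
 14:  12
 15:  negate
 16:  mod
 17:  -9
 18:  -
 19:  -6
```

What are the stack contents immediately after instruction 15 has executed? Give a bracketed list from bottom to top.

5       [5]
70      [5, 70]
/       [0]
negate  [0]
-3      [0, -3]
*       [0]
26      [0, 26]
*       [0]
3       [0, 3]
-       [-3]
-4      [-3, -4]
negate  [-3, 4]
*       [-12]
12      [-12, 12]
negate  [-12, -12]

[-12, -12]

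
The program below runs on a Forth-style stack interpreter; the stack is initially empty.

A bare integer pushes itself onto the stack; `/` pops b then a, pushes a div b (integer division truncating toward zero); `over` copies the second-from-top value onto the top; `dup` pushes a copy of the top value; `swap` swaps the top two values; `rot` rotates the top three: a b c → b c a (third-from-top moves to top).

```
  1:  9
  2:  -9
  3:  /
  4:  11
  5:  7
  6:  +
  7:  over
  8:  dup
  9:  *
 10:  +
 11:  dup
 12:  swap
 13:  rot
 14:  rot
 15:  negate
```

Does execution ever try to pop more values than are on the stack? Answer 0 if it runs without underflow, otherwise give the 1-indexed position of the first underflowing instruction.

0

9      -> 9
-9     -> 9 -9
/      -> -1
11     -> -1 11
7      -> -1 11 7
+      -> -1 18
over   -> -1 18 -1
dup    -> -1 18 -1 -1
*      -> -1 18 1
+      -> -1 19
dup    -> -1 19 19
swap   -> -1 19 19
rot    -> 19 19 -1
rot    -> 19 -1 19
negate -> 19 -1 -19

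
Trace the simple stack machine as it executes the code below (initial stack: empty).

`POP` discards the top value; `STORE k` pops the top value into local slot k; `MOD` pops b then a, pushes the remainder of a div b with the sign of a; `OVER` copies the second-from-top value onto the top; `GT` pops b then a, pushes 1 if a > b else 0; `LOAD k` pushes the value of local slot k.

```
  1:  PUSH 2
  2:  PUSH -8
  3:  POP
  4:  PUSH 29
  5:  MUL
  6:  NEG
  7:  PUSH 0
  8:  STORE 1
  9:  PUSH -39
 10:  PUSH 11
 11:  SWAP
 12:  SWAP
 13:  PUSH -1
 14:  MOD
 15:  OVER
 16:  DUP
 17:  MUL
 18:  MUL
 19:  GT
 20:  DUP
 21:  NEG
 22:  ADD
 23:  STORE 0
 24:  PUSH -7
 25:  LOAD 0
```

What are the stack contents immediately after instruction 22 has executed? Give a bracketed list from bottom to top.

[-58, 0]

PUSH 2    2
PUSH -8   2 -8
POP       2
PUSH 29   2 29
MUL       58
NEG       -58
PUSH 0    -58 0
STORE 1   -58
PUSH -39  -58 -39
PUSH 11   -58 -39 11
SWAP      -58 11 -39
SWAP      -58 -39 11
PUSH -1   -58 -39 11 -1
MOD       -58 -39 0
OVER      -58 -39 0 -39
DUP       -58 -39 0 -39 -39
MUL       -58 -39 0 1521
MUL       -58 -39 0
GT        -58 0
DUP       -58 0 0
NEG       -58 0 0
ADD       -58 0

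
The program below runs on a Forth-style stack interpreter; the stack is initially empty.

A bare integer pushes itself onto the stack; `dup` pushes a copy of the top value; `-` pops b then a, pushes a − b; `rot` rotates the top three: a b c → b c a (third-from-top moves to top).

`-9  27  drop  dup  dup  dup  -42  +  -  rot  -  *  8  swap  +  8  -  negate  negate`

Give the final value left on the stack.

-459

-9     → [-9]
27     → [-9, 27]
drop   → [-9]
dup    → [-9, -9]
dup    → [-9, -9, -9]
dup    → [-9, -9, -9, -9]
-42    → [-9, -9, -9, -9, -42]
+      → [-9, -9, -9, -51]
-      → [-9, -9, 42]
rot    → [-9, 42, -9]
-      → [-9, 51]
*      → [-459]
8      → [-459, 8]
swap   → [8, -459]
+      → [-451]
8      → [-451, 8]
-      → [-459]
negate → [459]
negate → [-459]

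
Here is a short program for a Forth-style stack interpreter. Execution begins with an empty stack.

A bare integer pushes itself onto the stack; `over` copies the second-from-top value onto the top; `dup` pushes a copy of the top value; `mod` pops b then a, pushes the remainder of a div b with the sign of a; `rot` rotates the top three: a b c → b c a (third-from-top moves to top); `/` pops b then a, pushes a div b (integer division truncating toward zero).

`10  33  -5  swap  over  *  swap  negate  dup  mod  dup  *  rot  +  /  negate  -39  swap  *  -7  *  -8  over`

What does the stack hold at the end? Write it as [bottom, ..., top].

[4368, -8, 4368]

10     → 10
33     → 10 33
-5     → 10 33 -5
swap   → 10 -5 33
over   → 10 -5 33 -5
*      → 10 -5 -165
swap   → 10 -165 -5
negate → 10 -165 5
dup    → 10 -165 5 5
mod    → 10 -165 0
dup    → 10 -165 0 0
*      → 10 -165 0
rot    → -165 0 10
+      → -165 10
/      → -16
negate → 16
-39    → 16 -39
swap   → -39 16
*      → -624
-7     → -624 -7
*      → 4368
-8     → 4368 -8
over   → 4368 -8 4368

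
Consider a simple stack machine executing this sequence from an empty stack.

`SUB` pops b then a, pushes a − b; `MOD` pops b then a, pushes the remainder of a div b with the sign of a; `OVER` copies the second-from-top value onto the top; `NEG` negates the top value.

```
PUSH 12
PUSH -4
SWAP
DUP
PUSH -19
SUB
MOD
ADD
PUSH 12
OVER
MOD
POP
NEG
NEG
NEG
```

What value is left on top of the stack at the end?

-8

PUSH 12  : 12
PUSH -4  : 12 -4
SWAP     : -4 12
DUP      : -4 12 12
PUSH -19 : -4 12 12 -19
SUB      : -4 12 31
MOD      : -4 12
ADD      : 8
PUSH 12  : 8 12
OVER     : 8 12 8
MOD      : 8 4
POP      : 8
NEG      : -8
NEG      : 8
NEG      : -8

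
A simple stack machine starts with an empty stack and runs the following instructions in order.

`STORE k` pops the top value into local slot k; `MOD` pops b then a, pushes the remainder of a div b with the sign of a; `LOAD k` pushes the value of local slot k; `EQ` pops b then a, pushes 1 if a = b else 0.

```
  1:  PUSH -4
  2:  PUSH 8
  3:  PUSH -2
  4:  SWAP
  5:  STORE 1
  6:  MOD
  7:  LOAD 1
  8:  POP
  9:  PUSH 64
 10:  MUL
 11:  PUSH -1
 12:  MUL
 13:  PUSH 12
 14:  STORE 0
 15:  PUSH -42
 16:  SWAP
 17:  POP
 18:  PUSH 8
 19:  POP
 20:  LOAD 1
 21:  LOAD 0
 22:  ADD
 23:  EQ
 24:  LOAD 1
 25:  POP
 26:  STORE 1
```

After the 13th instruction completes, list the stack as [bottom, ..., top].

[0, 12]

PUSH -4 -> [-4]
PUSH 8  -> [-4, 8]
PUSH -2 -> [-4, 8, -2]
SWAP    -> [-4, -2, 8]
STORE 1 -> [-4, -2]
MOD     -> [0]
LOAD 1  -> [0, 8]
POP     -> [0]
PUSH 64 -> [0, 64]
MUL     -> [0]
PUSH -1 -> [0, -1]
MUL     -> [0]
PUSH 12 -> [0, 12]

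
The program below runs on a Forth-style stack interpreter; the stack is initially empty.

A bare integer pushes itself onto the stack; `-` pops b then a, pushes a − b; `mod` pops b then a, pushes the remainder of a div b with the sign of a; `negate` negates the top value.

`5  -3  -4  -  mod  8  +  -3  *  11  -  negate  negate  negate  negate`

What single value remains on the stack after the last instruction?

-35

5      -> [5]
-3     -> [5, -3]
-4     -> [5, -3, -4]
-      -> [5, 1]
mod    -> [0]
8      -> [0, 8]
+      -> [8]
-3     -> [8, -3]
*      -> [-24]
11     -> [-24, 11]
-      -> [-35]
negate -> [35]
negate -> [-35]
negate -> [35]
negate -> [-35]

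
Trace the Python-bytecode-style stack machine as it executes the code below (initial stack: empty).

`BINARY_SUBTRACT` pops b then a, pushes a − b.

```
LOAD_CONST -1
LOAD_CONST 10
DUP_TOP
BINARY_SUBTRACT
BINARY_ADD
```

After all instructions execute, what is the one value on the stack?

-1

LOAD_CONST -1   : -1
LOAD_CONST 10   : -1 10
DUP_TOP         : -1 10 10
BINARY_SUBTRACT : -1 0
BINARY_ADD      : -1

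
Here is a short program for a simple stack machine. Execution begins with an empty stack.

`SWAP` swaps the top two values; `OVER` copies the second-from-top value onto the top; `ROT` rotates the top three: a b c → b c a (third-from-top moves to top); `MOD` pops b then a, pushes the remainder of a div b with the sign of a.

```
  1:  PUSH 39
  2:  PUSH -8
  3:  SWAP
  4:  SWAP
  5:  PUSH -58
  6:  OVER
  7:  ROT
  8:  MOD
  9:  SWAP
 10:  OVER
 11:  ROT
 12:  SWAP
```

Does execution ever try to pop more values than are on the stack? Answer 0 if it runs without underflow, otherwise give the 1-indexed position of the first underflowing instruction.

0

PUSH 39  : [39]
PUSH -8  : [39, -8]
SWAP     : [-8, 39]
SWAP     : [39, -8]
PUSH -58 : [39, -8, -58]
OVER     : [39, -8, -58, -8]
ROT      : [39, -58, -8, -8]
MOD      : [39, -58, 0]
SWAP     : [39, 0, -58]
OVER     : [39, 0, -58, 0]
ROT      : [39, -58, 0, 0]
SWAP     : [39, -58, 0, 0]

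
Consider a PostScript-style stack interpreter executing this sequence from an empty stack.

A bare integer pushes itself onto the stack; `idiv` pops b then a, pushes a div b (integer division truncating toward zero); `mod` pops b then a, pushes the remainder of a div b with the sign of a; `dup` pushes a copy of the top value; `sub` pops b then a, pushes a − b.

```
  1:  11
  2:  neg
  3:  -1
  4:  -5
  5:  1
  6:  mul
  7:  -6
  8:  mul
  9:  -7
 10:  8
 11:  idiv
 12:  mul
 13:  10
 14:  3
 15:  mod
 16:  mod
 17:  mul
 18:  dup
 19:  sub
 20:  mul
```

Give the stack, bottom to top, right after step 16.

[-11, -1, 0]

11   : [11]
neg  : [-11]
-1   : [-11, -1]
-5   : [-11, -1, -5]
1    : [-11, -1, -5, 1]
mul  : [-11, -1, -5]
-6   : [-11, -1, -5, -6]
mul  : [-11, -1, 30]
-7   : [-11, -1, 30, -7]
8    : [-11, -1, 30, -7, 8]
idiv : [-11, -1, 30, 0]
mul  : [-11, -1, 0]
10   : [-11, -1, 0, 10]
3    : [-11, -1, 0, 10, 3]
mod  : [-11, -1, 0, 1]
mod  : [-11, -1, 0]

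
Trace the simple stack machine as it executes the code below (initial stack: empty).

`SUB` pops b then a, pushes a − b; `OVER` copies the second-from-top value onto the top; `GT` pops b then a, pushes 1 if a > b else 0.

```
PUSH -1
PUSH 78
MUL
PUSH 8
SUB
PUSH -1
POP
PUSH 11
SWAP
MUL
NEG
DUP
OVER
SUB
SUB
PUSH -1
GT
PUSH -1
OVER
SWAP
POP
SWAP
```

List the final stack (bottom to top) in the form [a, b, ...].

[1, 1]

PUSH -1 → -1
PUSH 78 → -1 78
MUL     → -78
PUSH 8  → -78 8
SUB     → -86
PUSH -1 → -86 -1
POP     → -86
PUSH 11 → -86 11
SWAP    → 11 -86
MUL     → -946
NEG     → 946
DUP     → 946 946
OVER    → 946 946 946
SUB     → 946 0
SUB     → 946
PUSH -1 → 946 -1
GT      → 1
PUSH -1 → 1 -1
OVER    → 1 -1 1
SWAP    → 1 1 -1
POP     → 1 1
SWAP    → 1 1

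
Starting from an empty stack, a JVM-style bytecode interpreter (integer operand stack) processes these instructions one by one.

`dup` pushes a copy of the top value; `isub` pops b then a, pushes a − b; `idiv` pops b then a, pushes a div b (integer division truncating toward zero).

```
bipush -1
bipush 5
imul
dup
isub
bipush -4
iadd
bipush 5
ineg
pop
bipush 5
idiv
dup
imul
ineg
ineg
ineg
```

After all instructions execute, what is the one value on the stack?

bipush -1 : [-1]
bipush 5  : [-1, 5]
imul      : [-5]
dup       : [-5, -5]
isub      : [0]
bipush -4 : [0, -4]
iadd      : [-4]
bipush 5  : [-4, 5]
ineg      : [-4, -5]
pop       : [-4]
bipush 5  : [-4, 5]
idiv      : [0]
dup       : [0, 0]
imul      : [0]
ineg      : [0]
ineg      : [0]
ineg      : [0]

0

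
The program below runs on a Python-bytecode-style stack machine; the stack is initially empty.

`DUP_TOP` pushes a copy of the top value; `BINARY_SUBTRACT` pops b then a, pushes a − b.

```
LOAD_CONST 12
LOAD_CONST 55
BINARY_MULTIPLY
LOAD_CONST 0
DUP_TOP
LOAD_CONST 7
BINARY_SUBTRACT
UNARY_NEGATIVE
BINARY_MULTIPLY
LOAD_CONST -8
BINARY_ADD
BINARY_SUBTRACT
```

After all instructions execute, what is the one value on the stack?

668

LOAD_CONST 12   -> 12
LOAD_CONST 55   -> 12 55
BINARY_MULTIPLY -> 660
LOAD_CONST 0    -> 660 0
DUP_TOP         -> 660 0 0
LOAD_CONST 7    -> 660 0 0 7
BINARY_SUBTRACT -> 660 0 -7
UNARY_NEGATIVE  -> 660 0 7
BINARY_MULTIPLY -> 660 0
LOAD_CONST -8   -> 660 0 -8
BINARY_ADD      -> 660 -8
BINARY_SUBTRACT -> 668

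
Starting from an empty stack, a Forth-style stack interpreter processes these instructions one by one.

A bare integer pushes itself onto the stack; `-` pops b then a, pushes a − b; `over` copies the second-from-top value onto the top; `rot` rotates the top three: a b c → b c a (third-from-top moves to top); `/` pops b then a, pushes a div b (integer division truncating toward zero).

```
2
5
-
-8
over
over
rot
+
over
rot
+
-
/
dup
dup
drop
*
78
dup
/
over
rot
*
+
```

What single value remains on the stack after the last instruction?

2    -> 2
5    -> 2 5
-    -> -3
-8   -> -3 -8
over -> -3 -8 -3
over -> -3 -8 -3 -8
rot  -> -3 -3 -8 -8
+    -> -3 -3 -16
over -> -3 -3 -16 -3
rot  -> -3 -16 -3 -3
+    -> -3 -16 -6
-    -> -3 -10
/    -> 0
dup  -> 0 0
dup  -> 0 0 0
drop -> 0 0
*    -> 0
78   -> 0 78
dup  -> 0 78 78
/    -> 0 1
over -> 0 1 0
rot  -> 1 0 0
*    -> 1 0
+    -> 1

1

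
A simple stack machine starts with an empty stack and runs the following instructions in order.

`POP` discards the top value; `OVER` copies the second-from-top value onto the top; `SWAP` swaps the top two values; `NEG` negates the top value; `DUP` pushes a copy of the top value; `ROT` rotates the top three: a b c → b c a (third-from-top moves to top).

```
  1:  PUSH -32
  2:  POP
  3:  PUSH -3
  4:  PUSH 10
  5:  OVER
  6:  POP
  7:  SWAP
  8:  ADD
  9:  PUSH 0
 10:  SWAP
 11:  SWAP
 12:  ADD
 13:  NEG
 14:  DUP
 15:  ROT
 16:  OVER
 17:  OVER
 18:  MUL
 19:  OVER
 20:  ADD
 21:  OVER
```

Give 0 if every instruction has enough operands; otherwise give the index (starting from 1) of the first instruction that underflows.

15

PUSH -32 : [-32]
POP      : []
PUSH -3  : [-3]
PUSH 10  : [-3, 10]
OVER     : [-3, 10, -3]
POP      : [-3, 10]
SWAP     : [10, -3]
ADD      : [7]
PUSH 0   : [7, 0]
SWAP     : [0, 7]
SWAP     : [7, 0]
ADD      : [7]
NEG      : [-7]
DUP      : [-7, -7]
ROT  — needs 3 operands, stack has 2 → underflow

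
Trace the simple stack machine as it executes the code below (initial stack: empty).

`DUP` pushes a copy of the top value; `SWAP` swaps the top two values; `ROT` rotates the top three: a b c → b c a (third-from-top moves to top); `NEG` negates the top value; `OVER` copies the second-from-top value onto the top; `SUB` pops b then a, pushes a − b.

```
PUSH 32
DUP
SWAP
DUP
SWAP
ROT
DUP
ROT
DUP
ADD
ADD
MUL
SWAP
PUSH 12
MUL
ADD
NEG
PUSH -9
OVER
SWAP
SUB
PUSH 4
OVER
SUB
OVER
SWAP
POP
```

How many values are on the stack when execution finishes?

3

PUSH 32 : 32
DUP     : 32 32
SWAP    : 32 32
DUP     : 32 32 32
SWAP    : 32 32 32
ROT     : 32 32 32
DUP     : 32 32 32 32
ROT     : 32 32 32 32
DUP     : 32 32 32 32 32
ADD     : 32 32 32 64
ADD     : 32 32 96
MUL     : 32 3072
SWAP    : 3072 32
PUSH 12 : 3072 32 12
MUL     : 3072 384
ADD     : 3456
NEG     : -3456
PUSH -9 : -3456 -9
OVER    : -3456 -9 -3456
SWAP    : -3456 -3456 -9
SUB     : -3456 -3447
PUSH 4  : -3456 -3447 4
OVER    : -3456 -3447 4 -3447
SUB     : -3456 -3447 3451
OVER    : -3456 -3447 3451 -3447
SWAP    : -3456 -3447 -3447 3451
POP     : -3456 -3447 -3447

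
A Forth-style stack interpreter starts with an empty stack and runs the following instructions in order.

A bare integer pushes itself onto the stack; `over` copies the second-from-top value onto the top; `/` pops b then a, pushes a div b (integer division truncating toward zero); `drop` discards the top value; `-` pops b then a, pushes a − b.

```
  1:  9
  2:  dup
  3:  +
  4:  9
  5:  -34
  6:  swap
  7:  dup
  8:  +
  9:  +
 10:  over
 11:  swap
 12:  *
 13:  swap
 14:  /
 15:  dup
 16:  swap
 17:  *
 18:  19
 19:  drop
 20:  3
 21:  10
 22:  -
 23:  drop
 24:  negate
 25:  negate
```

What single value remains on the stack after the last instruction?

9      → [9]
dup    → [9, 9]
+      → [18]
9      → [18, 9]
-34    → [18, 9, -34]
swap   → [18, -34, 9]
dup    → [18, -34, 9, 9]
+      → [18, -34, 18]
+      → [18, -16]
over   → [18, -16, 18]
swap   → [18, 18, -16]
*      → [18, -288]
swap   → [-288, 18]
/      → [-16]
dup    → [-16, -16]
swap   → [-16, -16]
*      → [256]
19     → [256, 19]
drop   → [256]
3      → [256, 3]
10     → [256, 3, 10]
-      → [256, -7]
drop   → [256]
negate → [-256]
negate → [256]

256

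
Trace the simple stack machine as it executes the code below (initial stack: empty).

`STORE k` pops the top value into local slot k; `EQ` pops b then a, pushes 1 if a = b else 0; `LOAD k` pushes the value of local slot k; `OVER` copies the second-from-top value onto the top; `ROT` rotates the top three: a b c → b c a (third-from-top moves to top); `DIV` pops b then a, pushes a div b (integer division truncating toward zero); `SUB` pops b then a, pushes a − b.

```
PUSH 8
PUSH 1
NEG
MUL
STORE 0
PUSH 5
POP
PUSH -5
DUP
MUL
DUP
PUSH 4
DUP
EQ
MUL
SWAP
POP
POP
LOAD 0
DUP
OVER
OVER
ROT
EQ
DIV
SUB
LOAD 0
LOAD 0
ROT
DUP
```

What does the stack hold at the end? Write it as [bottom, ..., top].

[-8, -8, 0, 0]

PUSH 8   8
PUSH 1   8 1
NEG      8 -1
MUL      -8
STORE 0  (empty)
PUSH 5   5
POP      (empty)
PUSH -5  -5
DUP      -5 -5
MUL      25
DUP      25 25
PUSH 4   25 25 4
DUP      25 25 4 4
EQ       25 25 1
MUL      25 25
SWAP     25 25
POP      25
POP      (empty)
LOAD 0   -8
DUP      -8 -8
OVER     -8 -8 -8
OVER     -8 -8 -8 -8
ROT      -8 -8 -8 -8
EQ       -8 -8 1
DIV      -8 -8
SUB      0
LOAD 0   0 -8
LOAD 0   0 -8 -8
ROT      -8 -8 0
DUP      -8 -8 0 0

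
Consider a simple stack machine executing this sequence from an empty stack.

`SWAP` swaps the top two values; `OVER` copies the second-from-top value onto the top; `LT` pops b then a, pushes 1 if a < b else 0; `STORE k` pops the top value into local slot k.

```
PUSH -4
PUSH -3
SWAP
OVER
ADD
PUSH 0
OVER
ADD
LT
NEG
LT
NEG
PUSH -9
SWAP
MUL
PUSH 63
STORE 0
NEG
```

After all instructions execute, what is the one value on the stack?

-9

PUSH -4 -> -4
PUSH -3 -> -4 -3
SWAP    -> -3 -4
OVER    -> -3 -4 -3
ADD     -> -3 -7
PUSH 0  -> -3 -7 0
OVER    -> -3 -7 0 -7
ADD     -> -3 -7 -7
LT      -> -3 0
NEG     -> -3 0
LT      -> 1
NEG     -> -1
PUSH -9 -> -1 -9
SWAP    -> -9 -1
MUL     -> 9
PUSH 63 -> 9 63
STORE 0 -> 9
NEG     -> -9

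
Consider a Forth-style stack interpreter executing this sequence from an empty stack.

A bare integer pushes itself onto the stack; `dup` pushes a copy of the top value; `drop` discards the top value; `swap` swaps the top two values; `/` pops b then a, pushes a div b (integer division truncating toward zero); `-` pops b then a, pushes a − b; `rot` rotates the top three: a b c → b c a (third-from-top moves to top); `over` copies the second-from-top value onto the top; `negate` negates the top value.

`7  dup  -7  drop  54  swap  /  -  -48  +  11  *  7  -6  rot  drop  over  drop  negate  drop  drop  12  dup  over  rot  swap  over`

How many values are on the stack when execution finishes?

4

7      → 7
dup    → 7 7
-7     → 7 7 -7
drop   → 7 7
54     → 7 7 54
swap   → 7 54 7
/      → 7 7
-      → 0
-48    → 0 -48
+      → -48
11     → -48 11
*      → -528
7      → -528 7
-6     → -528 7 -6
rot    → 7 -6 -528
drop   → 7 -6
over   → 7 -6 7
drop   → 7 -6
negate → 7 6
drop   → 7
drop   → (empty)
12     → 12
dup    → 12 12
over   → 12 12 12
rot    → 12 12 12
swap   → 12 12 12
over   → 12 12 12 12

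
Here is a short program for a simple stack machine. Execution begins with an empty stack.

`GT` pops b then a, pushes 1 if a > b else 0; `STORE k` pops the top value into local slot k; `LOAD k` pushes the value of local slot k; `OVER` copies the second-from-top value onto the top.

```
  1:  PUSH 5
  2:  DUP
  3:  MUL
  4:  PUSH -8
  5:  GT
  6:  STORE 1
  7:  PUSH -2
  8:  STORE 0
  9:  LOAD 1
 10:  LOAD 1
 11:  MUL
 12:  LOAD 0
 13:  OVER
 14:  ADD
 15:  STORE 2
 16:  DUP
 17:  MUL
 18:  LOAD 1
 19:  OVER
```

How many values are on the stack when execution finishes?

PUSH 5  : 5
DUP     : 5 5
MUL     : 25
PUSH -8 : 25 -8
GT      : 1
STORE 1 : (empty)
PUSH -2 : -2
STORE 0 : (empty)
LOAD 1  : 1
LOAD 1  : 1 1
MUL     : 1
LOAD 0  : 1 -2
OVER    : 1 -2 1
ADD     : 1 -1
STORE 2 : 1
DUP     : 1 1
MUL     : 1
LOAD 1  : 1 1
OVER    : 1 1 1

3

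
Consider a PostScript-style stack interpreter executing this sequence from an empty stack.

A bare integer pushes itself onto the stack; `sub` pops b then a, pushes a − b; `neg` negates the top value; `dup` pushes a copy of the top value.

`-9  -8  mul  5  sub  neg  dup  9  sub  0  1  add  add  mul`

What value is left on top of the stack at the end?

-9  -> -9
-8  -> -9 -8
mul -> 72
5   -> 72 5
sub -> 67
neg -> -67
dup -> -67 -67
9   -> -67 -67 9
sub -> -67 -76
0   -> -67 -76 0
1   -> -67 -76 0 1
add -> -67 -76 1
add -> -67 -75
mul -> 5025

5025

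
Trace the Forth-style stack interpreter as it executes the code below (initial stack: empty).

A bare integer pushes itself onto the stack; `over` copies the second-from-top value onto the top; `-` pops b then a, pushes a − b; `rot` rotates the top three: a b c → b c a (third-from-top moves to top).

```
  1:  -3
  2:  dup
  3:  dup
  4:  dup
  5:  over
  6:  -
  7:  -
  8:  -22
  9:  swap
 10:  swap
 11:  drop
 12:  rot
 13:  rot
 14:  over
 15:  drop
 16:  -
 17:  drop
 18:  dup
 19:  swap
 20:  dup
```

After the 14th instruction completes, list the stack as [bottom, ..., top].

[-3, -3, -3, -3]

-3   → -3
dup  → -3 -3
dup  → -3 -3 -3
dup  → -3 -3 -3 -3
over → -3 -3 -3 -3 -3
-    → -3 -3 -3 0
-    → -3 -3 -3
-22  → -3 -3 -3 -22
swap → -3 -3 -22 -3
swap → -3 -3 -3 -22
drop → -3 -3 -3
rot  → -3 -3 -3
rot  → -3 -3 -3
over → -3 -3 -3 -3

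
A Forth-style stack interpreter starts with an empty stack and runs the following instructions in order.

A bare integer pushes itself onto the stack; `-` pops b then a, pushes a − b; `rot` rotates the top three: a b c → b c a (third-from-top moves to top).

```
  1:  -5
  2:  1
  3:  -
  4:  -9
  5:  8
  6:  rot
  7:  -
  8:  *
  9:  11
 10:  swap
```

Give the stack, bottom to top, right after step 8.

[-126]

-5  -> [-5]
1   -> [-5, 1]
-   -> [-6]
-9  -> [-6, -9]
8   -> [-6, -9, 8]
rot -> [-9, 8, -6]
-   -> [-9, 14]
*   -> [-126]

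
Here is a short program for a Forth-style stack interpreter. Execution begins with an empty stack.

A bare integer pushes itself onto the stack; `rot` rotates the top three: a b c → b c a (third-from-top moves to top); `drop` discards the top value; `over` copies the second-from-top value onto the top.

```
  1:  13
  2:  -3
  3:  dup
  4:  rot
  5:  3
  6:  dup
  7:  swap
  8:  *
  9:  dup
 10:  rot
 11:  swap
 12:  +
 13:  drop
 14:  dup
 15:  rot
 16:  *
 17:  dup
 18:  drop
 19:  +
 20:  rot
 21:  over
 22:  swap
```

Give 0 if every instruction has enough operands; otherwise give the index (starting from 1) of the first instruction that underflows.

20

13   -> 13
-3   -> 13 -3
dup  -> 13 -3 -3
rot  -> -3 -3 13
3    -> -3 -3 13 3
dup  -> -3 -3 13 3 3
swap -> -3 -3 13 3 3
*    -> -3 -3 13 9
dup  -> -3 -3 13 9 9
rot  -> -3 -3 9 9 13
swap -> -3 -3 9 13 9
+    -> -3 -3 9 22
drop -> -3 -3 9
dup  -> -3 -3 9 9
rot  -> -3 9 9 -3
*    -> -3 9 -27
dup  -> -3 9 -27 -27
drop -> -3 9 -27
+    -> -3 -18
rot  — needs 3 operands, stack has 2 → underflow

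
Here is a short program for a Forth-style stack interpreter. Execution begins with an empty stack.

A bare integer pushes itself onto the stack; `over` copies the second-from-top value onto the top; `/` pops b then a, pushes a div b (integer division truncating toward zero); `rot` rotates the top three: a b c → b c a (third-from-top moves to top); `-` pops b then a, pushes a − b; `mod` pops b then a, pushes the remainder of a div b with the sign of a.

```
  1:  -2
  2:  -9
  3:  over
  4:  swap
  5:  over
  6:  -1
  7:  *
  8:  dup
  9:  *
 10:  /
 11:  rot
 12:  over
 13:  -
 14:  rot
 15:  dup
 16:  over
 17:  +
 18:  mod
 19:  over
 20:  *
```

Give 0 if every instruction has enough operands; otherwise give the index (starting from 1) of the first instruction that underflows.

-2   -> [-2]
-9   -> [-2, -9]
over -> [-2, -9, -2]
swap -> [-2, -2, -9]
over -> [-2, -2, -9, -2]
-1   -> [-2, -2, -9, -2, -1]
*    -> [-2, -2, -9, 2]
dup  -> [-2, -2, -9, 2, 2]
*    -> [-2, -2, -9, 4]
/    -> [-2, -2, -2]
rot  -> [-2, -2, -2]
over -> [-2, -2, -2, -2]
-    -> [-2, -2, 0]
rot  -> [-2, 0, -2]
dup  -> [-2, 0, -2, -2]
over -> [-2, 0, -2, -2, -2]
+    -> [-2, 0, -2, -4]
mod  -> [-2, 0, -2]
over -> [-2, 0, -2, 0]
*    -> [-2, 0, 0]

0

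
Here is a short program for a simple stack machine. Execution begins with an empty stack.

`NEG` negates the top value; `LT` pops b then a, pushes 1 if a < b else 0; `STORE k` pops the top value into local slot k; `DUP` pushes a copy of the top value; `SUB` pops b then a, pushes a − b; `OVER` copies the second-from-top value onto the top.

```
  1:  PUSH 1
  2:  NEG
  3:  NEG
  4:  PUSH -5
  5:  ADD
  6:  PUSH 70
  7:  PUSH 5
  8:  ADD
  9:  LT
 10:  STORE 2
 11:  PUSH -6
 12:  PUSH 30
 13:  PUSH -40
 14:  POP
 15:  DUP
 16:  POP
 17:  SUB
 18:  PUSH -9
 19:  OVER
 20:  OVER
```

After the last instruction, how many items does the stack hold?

PUSH 1   → 1
NEG      → -1
NEG      → 1
PUSH -5  → 1 -5
ADD      → -4
PUSH 70  → -4 70
PUSH 5   → -4 70 5
ADD      → -4 75
LT       → 1
STORE 2  → (empty)
PUSH -6  → -6
PUSH 30  → -6 30
PUSH -40 → -6 30 -40
POP      → -6 30
DUP      → -6 30 30
POP      → -6 30
SUB      → -36
PUSH -9  → -36 -9
OVER     → -36 -9 -36
OVER     → -36 -9 -36 -9

4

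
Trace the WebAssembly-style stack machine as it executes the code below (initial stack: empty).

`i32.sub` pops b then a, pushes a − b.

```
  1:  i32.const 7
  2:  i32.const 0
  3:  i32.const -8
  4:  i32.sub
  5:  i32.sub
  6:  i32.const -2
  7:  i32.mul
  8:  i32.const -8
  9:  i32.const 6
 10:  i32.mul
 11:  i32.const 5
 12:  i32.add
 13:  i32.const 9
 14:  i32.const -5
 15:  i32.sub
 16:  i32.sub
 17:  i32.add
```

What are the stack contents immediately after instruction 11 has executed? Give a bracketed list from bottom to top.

[2, -48, 5]

i32.const 7  -> 7
i32.const 0  -> 7 0
i32.const -8 -> 7 0 -8
i32.sub      -> 7 8
i32.sub      -> -1
i32.const -2 -> -1 -2
i32.mul      -> 2
i32.const -8 -> 2 -8
i32.const 6  -> 2 -8 6
i32.mul      -> 2 -48
i32.const 5  -> 2 -48 5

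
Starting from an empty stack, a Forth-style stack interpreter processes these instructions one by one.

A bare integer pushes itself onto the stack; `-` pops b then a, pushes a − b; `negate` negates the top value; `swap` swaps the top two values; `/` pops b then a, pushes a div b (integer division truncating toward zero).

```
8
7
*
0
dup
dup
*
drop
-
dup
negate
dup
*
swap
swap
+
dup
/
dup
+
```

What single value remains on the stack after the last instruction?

8      → [8]
7      → [8, 7]
*      → [56]
0      → [56, 0]
dup    → [56, 0, 0]
dup    → [56, 0, 0, 0]
*      → [56, 0, 0]
drop   → [56, 0]
-      → [56]
dup    → [56, 56]
negate → [56, -56]
dup    → [56, -56, -56]
*      → [56, 3136]
swap   → [3136, 56]
swap   → [56, 3136]
+      → [3192]
dup    → [3192, 3192]
/      → [1]
dup    → [1, 1]
+      → [2]

2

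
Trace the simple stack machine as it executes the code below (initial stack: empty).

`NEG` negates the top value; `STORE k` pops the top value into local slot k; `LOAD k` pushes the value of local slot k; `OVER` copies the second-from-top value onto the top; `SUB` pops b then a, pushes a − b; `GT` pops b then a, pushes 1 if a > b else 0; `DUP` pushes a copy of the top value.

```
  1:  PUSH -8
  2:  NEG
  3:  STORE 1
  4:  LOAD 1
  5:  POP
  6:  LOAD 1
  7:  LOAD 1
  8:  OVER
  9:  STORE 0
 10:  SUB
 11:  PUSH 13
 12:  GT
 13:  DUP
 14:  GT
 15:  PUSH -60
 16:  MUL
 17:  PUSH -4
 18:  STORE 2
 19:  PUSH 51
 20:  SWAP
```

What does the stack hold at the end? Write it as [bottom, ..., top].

[51, 0]

PUSH -8  → -8
NEG      → 8
STORE 1  → (empty)
LOAD 1   → 8
POP      → (empty)
LOAD 1   → 8
LOAD 1   → 8 8
OVER     → 8 8 8
STORE 0  → 8 8
SUB      → 0
PUSH 13  → 0 13
GT       → 0
DUP      → 0 0
GT       → 0
PUSH -60 → 0 -60
MUL      → 0
PUSH -4  → 0 -4
STORE 2  → 0
PUSH 51  → 0 51
SWAP     → 51 0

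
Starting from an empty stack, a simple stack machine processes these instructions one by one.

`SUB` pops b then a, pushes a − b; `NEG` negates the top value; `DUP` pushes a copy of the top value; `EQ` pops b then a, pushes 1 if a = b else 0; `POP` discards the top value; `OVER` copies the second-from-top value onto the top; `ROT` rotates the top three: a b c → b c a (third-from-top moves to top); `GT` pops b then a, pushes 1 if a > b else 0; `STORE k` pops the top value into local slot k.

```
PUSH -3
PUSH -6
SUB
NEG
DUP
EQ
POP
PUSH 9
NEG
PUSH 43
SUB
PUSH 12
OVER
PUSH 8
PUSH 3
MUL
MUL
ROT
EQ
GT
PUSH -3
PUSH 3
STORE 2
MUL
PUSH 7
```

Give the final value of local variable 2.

3

PUSH -3 → -3
PUSH -6 → -3 -6
SUB     → 3
NEG     → -3
DUP     → -3 -3
EQ      → 1
POP     → (empty)
PUSH 9  → 9
NEG     → -9
PUSH 43 → -9 43
SUB     → -52
PUSH 12 → -52 12
OVER    → -52 12 -52
PUSH 8  → -52 12 -52 8
PUSH 3  → -52 12 -52 8 3
MUL     → -52 12 -52 24
MUL     → -52 12 -1248
ROT     → 12 -1248 -52
EQ      → 12 0
GT      → 1
PUSH -3 → 1 -3
PUSH 3  → 1 -3 3
STORE 2 → 1 -3
MUL     → -3
PUSH 7  → -3 7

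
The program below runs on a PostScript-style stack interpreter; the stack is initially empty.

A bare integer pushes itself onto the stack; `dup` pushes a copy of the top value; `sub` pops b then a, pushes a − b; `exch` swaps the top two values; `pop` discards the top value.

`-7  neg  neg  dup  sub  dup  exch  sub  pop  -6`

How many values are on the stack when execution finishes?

-7    [-7]
neg   [7]
neg   [-7]
dup   [-7, -7]
sub   [0]
dup   [0, 0]
exch  [0, 0]
sub   [0]
pop   []
-6    [-6]

1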